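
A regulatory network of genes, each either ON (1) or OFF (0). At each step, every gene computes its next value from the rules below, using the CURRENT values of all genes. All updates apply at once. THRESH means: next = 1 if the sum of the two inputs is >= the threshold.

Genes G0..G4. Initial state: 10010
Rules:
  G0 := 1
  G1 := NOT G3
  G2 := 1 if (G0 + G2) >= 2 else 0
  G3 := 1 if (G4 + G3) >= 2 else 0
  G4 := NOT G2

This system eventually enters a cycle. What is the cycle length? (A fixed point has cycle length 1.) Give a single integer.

Answer: 1

Derivation:
Step 0: 10010
Step 1: G0=1(const) G1=NOT G3=NOT 1=0 G2=(1+0>=2)=0 G3=(0+1>=2)=0 G4=NOT G2=NOT 0=1 -> 10001
Step 2: G0=1(const) G1=NOT G3=NOT 0=1 G2=(1+0>=2)=0 G3=(1+0>=2)=0 G4=NOT G2=NOT 0=1 -> 11001
Step 3: G0=1(const) G1=NOT G3=NOT 0=1 G2=(1+0>=2)=0 G3=(1+0>=2)=0 G4=NOT G2=NOT 0=1 -> 11001
State from step 3 equals state from step 2 -> cycle length 1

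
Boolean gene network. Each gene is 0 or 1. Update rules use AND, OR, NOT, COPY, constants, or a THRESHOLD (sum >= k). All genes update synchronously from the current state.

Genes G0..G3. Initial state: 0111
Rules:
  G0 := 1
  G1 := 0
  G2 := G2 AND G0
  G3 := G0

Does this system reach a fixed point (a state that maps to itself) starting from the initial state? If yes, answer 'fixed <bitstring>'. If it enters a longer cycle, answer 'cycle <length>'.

Answer: fixed 1001

Derivation:
Step 0: 0111
Step 1: G0=1(const) G1=0(const) G2=G2&G0=1&0=0 G3=G0=0 -> 1000
Step 2: G0=1(const) G1=0(const) G2=G2&G0=0&1=0 G3=G0=1 -> 1001
Step 3: G0=1(const) G1=0(const) G2=G2&G0=0&1=0 G3=G0=1 -> 1001
Fixed point reached at step 2: 1001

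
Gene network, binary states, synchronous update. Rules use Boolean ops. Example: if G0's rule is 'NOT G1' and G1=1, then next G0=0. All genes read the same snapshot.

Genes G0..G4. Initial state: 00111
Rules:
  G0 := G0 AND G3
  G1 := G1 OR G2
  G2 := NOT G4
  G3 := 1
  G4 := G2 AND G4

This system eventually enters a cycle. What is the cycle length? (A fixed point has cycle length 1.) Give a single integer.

Step 0: 00111
Step 1: G0=G0&G3=0&1=0 G1=G1|G2=0|1=1 G2=NOT G4=NOT 1=0 G3=1(const) G4=G2&G4=1&1=1 -> 01011
Step 2: G0=G0&G3=0&1=0 G1=G1|G2=1|0=1 G2=NOT G4=NOT 1=0 G3=1(const) G4=G2&G4=0&1=0 -> 01010
Step 3: G0=G0&G3=0&1=0 G1=G1|G2=1|0=1 G2=NOT G4=NOT 0=1 G3=1(const) G4=G2&G4=0&0=0 -> 01110
Step 4: G0=G0&G3=0&1=0 G1=G1|G2=1|1=1 G2=NOT G4=NOT 0=1 G3=1(const) G4=G2&G4=1&0=0 -> 01110
State from step 4 equals state from step 3 -> cycle length 1

Answer: 1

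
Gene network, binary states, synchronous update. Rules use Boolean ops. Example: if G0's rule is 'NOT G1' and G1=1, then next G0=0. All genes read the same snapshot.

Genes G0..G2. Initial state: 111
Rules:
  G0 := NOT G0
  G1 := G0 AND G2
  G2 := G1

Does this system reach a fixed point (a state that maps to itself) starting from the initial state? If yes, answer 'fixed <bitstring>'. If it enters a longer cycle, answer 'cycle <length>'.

Step 0: 111
Step 1: G0=NOT G0=NOT 1=0 G1=G0&G2=1&1=1 G2=G1=1 -> 011
Step 2: G0=NOT G0=NOT 0=1 G1=G0&G2=0&1=0 G2=G1=1 -> 101
Step 3: G0=NOT G0=NOT 1=0 G1=G0&G2=1&1=1 G2=G1=0 -> 010
Step 4: G0=NOT G0=NOT 0=1 G1=G0&G2=0&0=0 G2=G1=1 -> 101
Cycle of length 2 starting at step 2 -> no fixed point

Answer: cycle 2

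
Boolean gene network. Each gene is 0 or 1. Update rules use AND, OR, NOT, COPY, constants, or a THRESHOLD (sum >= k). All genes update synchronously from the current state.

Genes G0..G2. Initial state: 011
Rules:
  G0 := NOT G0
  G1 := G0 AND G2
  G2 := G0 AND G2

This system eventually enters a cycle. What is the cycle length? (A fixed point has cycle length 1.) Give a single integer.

Answer: 2

Derivation:
Step 0: 011
Step 1: G0=NOT G0=NOT 0=1 G1=G0&G2=0&1=0 G2=G0&G2=0&1=0 -> 100
Step 2: G0=NOT G0=NOT 1=0 G1=G0&G2=1&0=0 G2=G0&G2=1&0=0 -> 000
Step 3: G0=NOT G0=NOT 0=1 G1=G0&G2=0&0=0 G2=G0&G2=0&0=0 -> 100
State from step 3 equals state from step 1 -> cycle length 2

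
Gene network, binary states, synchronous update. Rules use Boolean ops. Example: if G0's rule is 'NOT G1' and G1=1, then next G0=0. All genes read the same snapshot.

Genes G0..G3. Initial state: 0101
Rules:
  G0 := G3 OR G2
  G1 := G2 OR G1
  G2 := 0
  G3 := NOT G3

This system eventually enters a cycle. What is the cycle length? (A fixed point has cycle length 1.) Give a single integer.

Step 0: 0101
Step 1: G0=G3|G2=1|0=1 G1=G2|G1=0|1=1 G2=0(const) G3=NOT G3=NOT 1=0 -> 1100
Step 2: G0=G3|G2=0|0=0 G1=G2|G1=0|1=1 G2=0(const) G3=NOT G3=NOT 0=1 -> 0101
State from step 2 equals state from step 0 -> cycle length 2

Answer: 2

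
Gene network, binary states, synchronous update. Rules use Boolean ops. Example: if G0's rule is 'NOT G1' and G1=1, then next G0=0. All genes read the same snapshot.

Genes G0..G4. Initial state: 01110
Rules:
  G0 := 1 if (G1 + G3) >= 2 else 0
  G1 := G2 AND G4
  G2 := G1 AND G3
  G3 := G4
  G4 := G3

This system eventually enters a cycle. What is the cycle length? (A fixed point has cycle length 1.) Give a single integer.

Answer: 2

Derivation:
Step 0: 01110
Step 1: G0=(1+1>=2)=1 G1=G2&G4=1&0=0 G2=G1&G3=1&1=1 G3=G4=0 G4=G3=1 -> 10101
Step 2: G0=(0+0>=2)=0 G1=G2&G4=1&1=1 G2=G1&G3=0&0=0 G3=G4=1 G4=G3=0 -> 01010
Step 3: G0=(1+1>=2)=1 G1=G2&G4=0&0=0 G2=G1&G3=1&1=1 G3=G4=0 G4=G3=1 -> 10101
State from step 3 equals state from step 1 -> cycle length 2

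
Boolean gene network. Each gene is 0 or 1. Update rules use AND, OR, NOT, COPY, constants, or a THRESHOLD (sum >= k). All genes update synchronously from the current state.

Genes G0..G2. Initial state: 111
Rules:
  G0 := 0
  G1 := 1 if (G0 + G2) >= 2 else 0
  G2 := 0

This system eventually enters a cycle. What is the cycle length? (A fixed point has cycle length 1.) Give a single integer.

Answer: 1

Derivation:
Step 0: 111
Step 1: G0=0(const) G1=(1+1>=2)=1 G2=0(const) -> 010
Step 2: G0=0(const) G1=(0+0>=2)=0 G2=0(const) -> 000
Step 3: G0=0(const) G1=(0+0>=2)=0 G2=0(const) -> 000
State from step 3 equals state from step 2 -> cycle length 1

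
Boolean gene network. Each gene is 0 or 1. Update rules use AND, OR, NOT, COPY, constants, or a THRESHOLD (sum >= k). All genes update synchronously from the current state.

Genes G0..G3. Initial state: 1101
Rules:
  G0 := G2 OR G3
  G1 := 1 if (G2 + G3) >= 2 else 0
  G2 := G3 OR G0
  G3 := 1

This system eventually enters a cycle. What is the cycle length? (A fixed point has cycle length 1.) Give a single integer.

Answer: 1

Derivation:
Step 0: 1101
Step 1: G0=G2|G3=0|1=1 G1=(0+1>=2)=0 G2=G3|G0=1|1=1 G3=1(const) -> 1011
Step 2: G0=G2|G3=1|1=1 G1=(1+1>=2)=1 G2=G3|G0=1|1=1 G3=1(const) -> 1111
Step 3: G0=G2|G3=1|1=1 G1=(1+1>=2)=1 G2=G3|G0=1|1=1 G3=1(const) -> 1111
State from step 3 equals state from step 2 -> cycle length 1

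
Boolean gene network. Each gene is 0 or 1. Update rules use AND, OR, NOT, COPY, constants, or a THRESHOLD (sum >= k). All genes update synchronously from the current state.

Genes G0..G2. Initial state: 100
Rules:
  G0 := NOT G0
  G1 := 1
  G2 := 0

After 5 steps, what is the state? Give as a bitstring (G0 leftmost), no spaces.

Step 1: G0=NOT G0=NOT 1=0 G1=1(const) G2=0(const) -> 010
Step 2: G0=NOT G0=NOT 0=1 G1=1(const) G2=0(const) -> 110
Step 3: G0=NOT G0=NOT 1=0 G1=1(const) G2=0(const) -> 010
Step 4: G0=NOT G0=NOT 0=1 G1=1(const) G2=0(const) -> 110
Step 5: G0=NOT G0=NOT 1=0 G1=1(const) G2=0(const) -> 010

010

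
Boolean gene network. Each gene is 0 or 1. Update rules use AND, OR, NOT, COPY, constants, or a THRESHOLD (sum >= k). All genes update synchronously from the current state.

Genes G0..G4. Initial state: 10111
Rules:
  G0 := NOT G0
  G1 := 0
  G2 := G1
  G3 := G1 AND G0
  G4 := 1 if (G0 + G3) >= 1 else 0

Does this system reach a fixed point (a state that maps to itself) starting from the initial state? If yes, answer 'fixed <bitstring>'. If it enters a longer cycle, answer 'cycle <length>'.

Step 0: 10111
Step 1: G0=NOT G0=NOT 1=0 G1=0(const) G2=G1=0 G3=G1&G0=0&1=0 G4=(1+1>=1)=1 -> 00001
Step 2: G0=NOT G0=NOT 0=1 G1=0(const) G2=G1=0 G3=G1&G0=0&0=0 G4=(0+0>=1)=0 -> 10000
Step 3: G0=NOT G0=NOT 1=0 G1=0(const) G2=G1=0 G3=G1&G0=0&1=0 G4=(1+0>=1)=1 -> 00001
Cycle of length 2 starting at step 1 -> no fixed point

Answer: cycle 2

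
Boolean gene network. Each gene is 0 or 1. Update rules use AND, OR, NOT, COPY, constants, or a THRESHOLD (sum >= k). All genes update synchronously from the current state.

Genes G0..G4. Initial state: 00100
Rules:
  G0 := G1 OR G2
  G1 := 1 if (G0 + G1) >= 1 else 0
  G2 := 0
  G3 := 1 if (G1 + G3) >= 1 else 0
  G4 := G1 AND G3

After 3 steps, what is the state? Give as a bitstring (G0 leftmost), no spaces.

Step 1: G0=G1|G2=0|1=1 G1=(0+0>=1)=0 G2=0(const) G3=(0+0>=1)=0 G4=G1&G3=0&0=0 -> 10000
Step 2: G0=G1|G2=0|0=0 G1=(1+0>=1)=1 G2=0(const) G3=(0+0>=1)=0 G4=G1&G3=0&0=0 -> 01000
Step 3: G0=G1|G2=1|0=1 G1=(0+1>=1)=1 G2=0(const) G3=(1+0>=1)=1 G4=G1&G3=1&0=0 -> 11010

11010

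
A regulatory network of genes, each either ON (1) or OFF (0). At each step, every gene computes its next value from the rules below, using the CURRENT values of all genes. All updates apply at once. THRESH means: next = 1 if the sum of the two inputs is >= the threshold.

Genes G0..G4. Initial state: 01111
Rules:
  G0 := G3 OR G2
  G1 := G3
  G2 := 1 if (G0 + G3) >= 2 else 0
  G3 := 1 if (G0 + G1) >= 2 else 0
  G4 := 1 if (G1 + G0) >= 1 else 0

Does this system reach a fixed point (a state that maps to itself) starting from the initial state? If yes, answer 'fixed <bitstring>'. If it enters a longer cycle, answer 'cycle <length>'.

Answer: cycle 2

Derivation:
Step 0: 01111
Step 1: G0=G3|G2=1|1=1 G1=G3=1 G2=(0+1>=2)=0 G3=(0+1>=2)=0 G4=(1+0>=1)=1 -> 11001
Step 2: G0=G3|G2=0|0=0 G1=G3=0 G2=(1+0>=2)=0 G3=(1+1>=2)=1 G4=(1+1>=1)=1 -> 00011
Step 3: G0=G3|G2=1|0=1 G1=G3=1 G2=(0+1>=2)=0 G3=(0+0>=2)=0 G4=(0+0>=1)=0 -> 11000
Step 4: G0=G3|G2=0|0=0 G1=G3=0 G2=(1+0>=2)=0 G3=(1+1>=2)=1 G4=(1+1>=1)=1 -> 00011
Cycle of length 2 starting at step 2 -> no fixed point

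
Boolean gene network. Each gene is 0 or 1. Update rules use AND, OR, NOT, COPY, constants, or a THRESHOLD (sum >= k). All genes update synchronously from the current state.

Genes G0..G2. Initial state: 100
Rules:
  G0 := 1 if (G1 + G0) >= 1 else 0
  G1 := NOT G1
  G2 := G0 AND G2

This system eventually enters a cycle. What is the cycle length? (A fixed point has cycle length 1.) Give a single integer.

Answer: 2

Derivation:
Step 0: 100
Step 1: G0=(0+1>=1)=1 G1=NOT G1=NOT 0=1 G2=G0&G2=1&0=0 -> 110
Step 2: G0=(1+1>=1)=1 G1=NOT G1=NOT 1=0 G2=G0&G2=1&0=0 -> 100
State from step 2 equals state from step 0 -> cycle length 2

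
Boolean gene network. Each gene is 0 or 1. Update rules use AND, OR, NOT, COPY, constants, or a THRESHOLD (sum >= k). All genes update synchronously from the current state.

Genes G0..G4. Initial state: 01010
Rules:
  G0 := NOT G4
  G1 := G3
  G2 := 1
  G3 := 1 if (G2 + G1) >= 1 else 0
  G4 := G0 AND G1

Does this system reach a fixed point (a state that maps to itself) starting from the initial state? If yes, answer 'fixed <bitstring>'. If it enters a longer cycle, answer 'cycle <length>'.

Step 0: 01010
Step 1: G0=NOT G4=NOT 0=1 G1=G3=1 G2=1(const) G3=(0+1>=1)=1 G4=G0&G1=0&1=0 -> 11110
Step 2: G0=NOT G4=NOT 0=1 G1=G3=1 G2=1(const) G3=(1+1>=1)=1 G4=G0&G1=1&1=1 -> 11111
Step 3: G0=NOT G4=NOT 1=0 G1=G3=1 G2=1(const) G3=(1+1>=1)=1 G4=G0&G1=1&1=1 -> 01111
Step 4: G0=NOT G4=NOT 1=0 G1=G3=1 G2=1(const) G3=(1+1>=1)=1 G4=G0&G1=0&1=0 -> 01110
Step 5: G0=NOT G4=NOT 0=1 G1=G3=1 G2=1(const) G3=(1+1>=1)=1 G4=G0&G1=0&1=0 -> 11110
Cycle of length 4 starting at step 1 -> no fixed point

Answer: cycle 4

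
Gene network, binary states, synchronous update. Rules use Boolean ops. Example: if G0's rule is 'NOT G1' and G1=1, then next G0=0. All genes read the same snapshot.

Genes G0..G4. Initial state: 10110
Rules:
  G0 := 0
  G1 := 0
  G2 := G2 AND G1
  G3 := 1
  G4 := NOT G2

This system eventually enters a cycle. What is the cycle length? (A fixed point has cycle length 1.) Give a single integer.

Answer: 1

Derivation:
Step 0: 10110
Step 1: G0=0(const) G1=0(const) G2=G2&G1=1&0=0 G3=1(const) G4=NOT G2=NOT 1=0 -> 00010
Step 2: G0=0(const) G1=0(const) G2=G2&G1=0&0=0 G3=1(const) G4=NOT G2=NOT 0=1 -> 00011
Step 3: G0=0(const) G1=0(const) G2=G2&G1=0&0=0 G3=1(const) G4=NOT G2=NOT 0=1 -> 00011
State from step 3 equals state from step 2 -> cycle length 1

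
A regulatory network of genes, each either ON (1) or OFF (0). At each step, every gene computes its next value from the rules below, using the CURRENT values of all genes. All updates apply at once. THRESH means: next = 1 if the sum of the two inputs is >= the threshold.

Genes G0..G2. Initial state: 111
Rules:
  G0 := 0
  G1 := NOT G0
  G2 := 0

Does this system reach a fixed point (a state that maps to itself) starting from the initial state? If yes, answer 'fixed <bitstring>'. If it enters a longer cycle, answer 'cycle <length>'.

Step 0: 111
Step 1: G0=0(const) G1=NOT G0=NOT 1=0 G2=0(const) -> 000
Step 2: G0=0(const) G1=NOT G0=NOT 0=1 G2=0(const) -> 010
Step 3: G0=0(const) G1=NOT G0=NOT 0=1 G2=0(const) -> 010
Fixed point reached at step 2: 010

Answer: fixed 010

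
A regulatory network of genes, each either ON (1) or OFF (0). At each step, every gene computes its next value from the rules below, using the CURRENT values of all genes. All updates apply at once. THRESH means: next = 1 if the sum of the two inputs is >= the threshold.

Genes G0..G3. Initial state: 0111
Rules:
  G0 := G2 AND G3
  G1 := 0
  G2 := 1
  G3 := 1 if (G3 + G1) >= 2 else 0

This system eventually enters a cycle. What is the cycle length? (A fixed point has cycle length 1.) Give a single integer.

Step 0: 0111
Step 1: G0=G2&G3=1&1=1 G1=0(const) G2=1(const) G3=(1+1>=2)=1 -> 1011
Step 2: G0=G2&G3=1&1=1 G1=0(const) G2=1(const) G3=(1+0>=2)=0 -> 1010
Step 3: G0=G2&G3=1&0=0 G1=0(const) G2=1(const) G3=(0+0>=2)=0 -> 0010
Step 4: G0=G2&G3=1&0=0 G1=0(const) G2=1(const) G3=(0+0>=2)=0 -> 0010
State from step 4 equals state from step 3 -> cycle length 1

Answer: 1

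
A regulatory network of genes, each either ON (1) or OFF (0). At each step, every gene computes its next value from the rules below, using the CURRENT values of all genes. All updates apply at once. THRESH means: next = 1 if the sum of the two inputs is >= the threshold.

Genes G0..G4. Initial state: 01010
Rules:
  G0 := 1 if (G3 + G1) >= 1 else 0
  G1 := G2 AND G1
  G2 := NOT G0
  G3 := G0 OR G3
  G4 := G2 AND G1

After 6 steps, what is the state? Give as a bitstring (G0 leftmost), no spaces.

Step 1: G0=(1+1>=1)=1 G1=G2&G1=0&1=0 G2=NOT G0=NOT 0=1 G3=G0|G3=0|1=1 G4=G2&G1=0&1=0 -> 10110
Step 2: G0=(1+0>=1)=1 G1=G2&G1=1&0=0 G2=NOT G0=NOT 1=0 G3=G0|G3=1|1=1 G4=G2&G1=1&0=0 -> 10010
Step 3: G0=(1+0>=1)=1 G1=G2&G1=0&0=0 G2=NOT G0=NOT 1=0 G3=G0|G3=1|1=1 G4=G2&G1=0&0=0 -> 10010
Step 4: G0=(1+0>=1)=1 G1=G2&G1=0&0=0 G2=NOT G0=NOT 1=0 G3=G0|G3=1|1=1 G4=G2&G1=0&0=0 -> 10010
Step 5: G0=(1+0>=1)=1 G1=G2&G1=0&0=0 G2=NOT G0=NOT 1=0 G3=G0|G3=1|1=1 G4=G2&G1=0&0=0 -> 10010
Step 6: G0=(1+0>=1)=1 G1=G2&G1=0&0=0 G2=NOT G0=NOT 1=0 G3=G0|G3=1|1=1 G4=G2&G1=0&0=0 -> 10010

10010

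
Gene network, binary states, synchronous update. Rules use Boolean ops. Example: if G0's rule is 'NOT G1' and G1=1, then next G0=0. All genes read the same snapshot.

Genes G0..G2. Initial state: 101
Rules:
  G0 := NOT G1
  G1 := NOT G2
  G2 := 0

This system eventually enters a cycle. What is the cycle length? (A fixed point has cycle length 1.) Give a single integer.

Step 0: 101
Step 1: G0=NOT G1=NOT 0=1 G1=NOT G2=NOT 1=0 G2=0(const) -> 100
Step 2: G0=NOT G1=NOT 0=1 G1=NOT G2=NOT 0=1 G2=0(const) -> 110
Step 3: G0=NOT G1=NOT 1=0 G1=NOT G2=NOT 0=1 G2=0(const) -> 010
Step 4: G0=NOT G1=NOT 1=0 G1=NOT G2=NOT 0=1 G2=0(const) -> 010
State from step 4 equals state from step 3 -> cycle length 1

Answer: 1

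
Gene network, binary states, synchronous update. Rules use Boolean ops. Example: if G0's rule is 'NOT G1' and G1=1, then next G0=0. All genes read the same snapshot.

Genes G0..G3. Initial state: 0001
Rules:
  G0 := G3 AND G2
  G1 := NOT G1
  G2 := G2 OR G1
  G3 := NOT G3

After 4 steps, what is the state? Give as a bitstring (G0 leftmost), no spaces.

Step 1: G0=G3&G2=1&0=0 G1=NOT G1=NOT 0=1 G2=G2|G1=0|0=0 G3=NOT G3=NOT 1=0 -> 0100
Step 2: G0=G3&G2=0&0=0 G1=NOT G1=NOT 1=0 G2=G2|G1=0|1=1 G3=NOT G3=NOT 0=1 -> 0011
Step 3: G0=G3&G2=1&1=1 G1=NOT G1=NOT 0=1 G2=G2|G1=1|0=1 G3=NOT G3=NOT 1=0 -> 1110
Step 4: G0=G3&G2=0&1=0 G1=NOT G1=NOT 1=0 G2=G2|G1=1|1=1 G3=NOT G3=NOT 0=1 -> 0011

0011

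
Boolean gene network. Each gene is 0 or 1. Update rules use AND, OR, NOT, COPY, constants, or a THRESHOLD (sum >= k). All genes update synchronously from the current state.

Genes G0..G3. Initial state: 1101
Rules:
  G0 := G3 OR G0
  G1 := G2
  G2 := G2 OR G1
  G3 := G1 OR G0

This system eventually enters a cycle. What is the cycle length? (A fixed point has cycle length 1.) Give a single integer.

Answer: 1

Derivation:
Step 0: 1101
Step 1: G0=G3|G0=1|1=1 G1=G2=0 G2=G2|G1=0|1=1 G3=G1|G0=1|1=1 -> 1011
Step 2: G0=G3|G0=1|1=1 G1=G2=1 G2=G2|G1=1|0=1 G3=G1|G0=0|1=1 -> 1111
Step 3: G0=G3|G0=1|1=1 G1=G2=1 G2=G2|G1=1|1=1 G3=G1|G0=1|1=1 -> 1111
State from step 3 equals state from step 2 -> cycle length 1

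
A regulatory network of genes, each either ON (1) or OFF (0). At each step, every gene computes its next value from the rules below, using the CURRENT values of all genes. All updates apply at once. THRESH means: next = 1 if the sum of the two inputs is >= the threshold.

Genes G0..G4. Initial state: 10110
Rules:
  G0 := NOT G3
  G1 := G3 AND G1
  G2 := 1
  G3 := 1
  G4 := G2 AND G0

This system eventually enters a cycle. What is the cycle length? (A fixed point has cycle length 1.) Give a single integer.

Step 0: 10110
Step 1: G0=NOT G3=NOT 1=0 G1=G3&G1=1&0=0 G2=1(const) G3=1(const) G4=G2&G0=1&1=1 -> 00111
Step 2: G0=NOT G3=NOT 1=0 G1=G3&G1=1&0=0 G2=1(const) G3=1(const) G4=G2&G0=1&0=0 -> 00110
Step 3: G0=NOT G3=NOT 1=0 G1=G3&G1=1&0=0 G2=1(const) G3=1(const) G4=G2&G0=1&0=0 -> 00110
State from step 3 equals state from step 2 -> cycle length 1

Answer: 1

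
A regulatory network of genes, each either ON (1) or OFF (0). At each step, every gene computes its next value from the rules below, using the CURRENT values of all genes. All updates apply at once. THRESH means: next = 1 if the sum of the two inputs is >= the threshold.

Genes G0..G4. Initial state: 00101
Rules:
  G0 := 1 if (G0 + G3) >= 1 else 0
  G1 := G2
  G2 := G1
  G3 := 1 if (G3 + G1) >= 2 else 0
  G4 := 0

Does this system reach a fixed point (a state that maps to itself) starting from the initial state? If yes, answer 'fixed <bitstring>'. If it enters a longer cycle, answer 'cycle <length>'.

Answer: cycle 2

Derivation:
Step 0: 00101
Step 1: G0=(0+0>=1)=0 G1=G2=1 G2=G1=0 G3=(0+0>=2)=0 G4=0(const) -> 01000
Step 2: G0=(0+0>=1)=0 G1=G2=0 G2=G1=1 G3=(0+1>=2)=0 G4=0(const) -> 00100
Step 3: G0=(0+0>=1)=0 G1=G2=1 G2=G1=0 G3=(0+0>=2)=0 G4=0(const) -> 01000
Cycle of length 2 starting at step 1 -> no fixed point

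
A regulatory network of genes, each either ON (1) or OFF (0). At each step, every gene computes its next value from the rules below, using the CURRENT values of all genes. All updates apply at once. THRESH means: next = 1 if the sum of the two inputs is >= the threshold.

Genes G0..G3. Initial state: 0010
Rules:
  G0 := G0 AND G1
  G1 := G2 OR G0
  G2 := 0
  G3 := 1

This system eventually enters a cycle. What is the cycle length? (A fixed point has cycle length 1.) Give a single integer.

Answer: 1

Derivation:
Step 0: 0010
Step 1: G0=G0&G1=0&0=0 G1=G2|G0=1|0=1 G2=0(const) G3=1(const) -> 0101
Step 2: G0=G0&G1=0&1=0 G1=G2|G0=0|0=0 G2=0(const) G3=1(const) -> 0001
Step 3: G0=G0&G1=0&0=0 G1=G2|G0=0|0=0 G2=0(const) G3=1(const) -> 0001
State from step 3 equals state from step 2 -> cycle length 1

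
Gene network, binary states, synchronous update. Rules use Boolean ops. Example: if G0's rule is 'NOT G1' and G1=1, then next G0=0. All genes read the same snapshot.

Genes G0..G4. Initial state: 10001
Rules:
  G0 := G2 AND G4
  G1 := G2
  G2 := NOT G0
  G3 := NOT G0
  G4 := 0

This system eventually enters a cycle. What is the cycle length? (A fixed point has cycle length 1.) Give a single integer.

Answer: 1

Derivation:
Step 0: 10001
Step 1: G0=G2&G4=0&1=0 G1=G2=0 G2=NOT G0=NOT 1=0 G3=NOT G0=NOT 1=0 G4=0(const) -> 00000
Step 2: G0=G2&G4=0&0=0 G1=G2=0 G2=NOT G0=NOT 0=1 G3=NOT G0=NOT 0=1 G4=0(const) -> 00110
Step 3: G0=G2&G4=1&0=0 G1=G2=1 G2=NOT G0=NOT 0=1 G3=NOT G0=NOT 0=1 G4=0(const) -> 01110
Step 4: G0=G2&G4=1&0=0 G1=G2=1 G2=NOT G0=NOT 0=1 G3=NOT G0=NOT 0=1 G4=0(const) -> 01110
State from step 4 equals state from step 3 -> cycle length 1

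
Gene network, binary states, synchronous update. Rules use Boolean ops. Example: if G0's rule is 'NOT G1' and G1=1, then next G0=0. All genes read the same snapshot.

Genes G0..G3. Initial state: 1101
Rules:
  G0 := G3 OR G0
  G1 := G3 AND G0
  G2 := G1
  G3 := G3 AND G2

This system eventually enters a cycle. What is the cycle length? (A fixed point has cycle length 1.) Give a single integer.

Answer: 1

Derivation:
Step 0: 1101
Step 1: G0=G3|G0=1|1=1 G1=G3&G0=1&1=1 G2=G1=1 G3=G3&G2=1&0=0 -> 1110
Step 2: G0=G3|G0=0|1=1 G1=G3&G0=0&1=0 G2=G1=1 G3=G3&G2=0&1=0 -> 1010
Step 3: G0=G3|G0=0|1=1 G1=G3&G0=0&1=0 G2=G1=0 G3=G3&G2=0&1=0 -> 1000
Step 4: G0=G3|G0=0|1=1 G1=G3&G0=0&1=0 G2=G1=0 G3=G3&G2=0&0=0 -> 1000
State from step 4 equals state from step 3 -> cycle length 1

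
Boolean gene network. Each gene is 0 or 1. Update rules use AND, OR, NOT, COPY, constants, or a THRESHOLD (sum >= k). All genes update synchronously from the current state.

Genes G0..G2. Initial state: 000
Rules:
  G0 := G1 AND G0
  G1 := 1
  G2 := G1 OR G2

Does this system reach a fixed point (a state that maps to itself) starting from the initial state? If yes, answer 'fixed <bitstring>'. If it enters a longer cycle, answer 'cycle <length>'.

Answer: fixed 011

Derivation:
Step 0: 000
Step 1: G0=G1&G0=0&0=0 G1=1(const) G2=G1|G2=0|0=0 -> 010
Step 2: G0=G1&G0=1&0=0 G1=1(const) G2=G1|G2=1|0=1 -> 011
Step 3: G0=G1&G0=1&0=0 G1=1(const) G2=G1|G2=1|1=1 -> 011
Fixed point reached at step 2: 011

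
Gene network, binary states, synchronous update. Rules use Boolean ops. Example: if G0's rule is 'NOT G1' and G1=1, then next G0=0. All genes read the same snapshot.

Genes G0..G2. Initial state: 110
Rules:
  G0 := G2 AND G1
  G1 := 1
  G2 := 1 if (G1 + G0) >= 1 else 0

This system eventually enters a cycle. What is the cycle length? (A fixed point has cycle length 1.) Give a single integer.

Step 0: 110
Step 1: G0=G2&G1=0&1=0 G1=1(const) G2=(1+1>=1)=1 -> 011
Step 2: G0=G2&G1=1&1=1 G1=1(const) G2=(1+0>=1)=1 -> 111
Step 3: G0=G2&G1=1&1=1 G1=1(const) G2=(1+1>=1)=1 -> 111
State from step 3 equals state from step 2 -> cycle length 1

Answer: 1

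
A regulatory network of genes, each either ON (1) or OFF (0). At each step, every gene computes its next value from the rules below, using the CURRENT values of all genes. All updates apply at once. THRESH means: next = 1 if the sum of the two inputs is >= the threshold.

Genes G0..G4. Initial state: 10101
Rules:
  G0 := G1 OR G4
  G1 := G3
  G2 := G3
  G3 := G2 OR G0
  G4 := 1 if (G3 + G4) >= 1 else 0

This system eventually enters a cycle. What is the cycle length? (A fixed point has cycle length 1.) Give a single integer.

Step 0: 10101
Step 1: G0=G1|G4=0|1=1 G1=G3=0 G2=G3=0 G3=G2|G0=1|1=1 G4=(0+1>=1)=1 -> 10011
Step 2: G0=G1|G4=0|1=1 G1=G3=1 G2=G3=1 G3=G2|G0=0|1=1 G4=(1+1>=1)=1 -> 11111
Step 3: G0=G1|G4=1|1=1 G1=G3=1 G2=G3=1 G3=G2|G0=1|1=1 G4=(1+1>=1)=1 -> 11111
State from step 3 equals state from step 2 -> cycle length 1

Answer: 1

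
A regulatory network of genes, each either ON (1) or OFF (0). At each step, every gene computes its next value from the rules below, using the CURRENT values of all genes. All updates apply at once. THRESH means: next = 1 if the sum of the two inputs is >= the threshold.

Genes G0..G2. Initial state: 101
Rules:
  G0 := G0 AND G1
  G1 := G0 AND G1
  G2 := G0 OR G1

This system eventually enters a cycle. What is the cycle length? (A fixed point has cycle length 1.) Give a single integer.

Step 0: 101
Step 1: G0=G0&G1=1&0=0 G1=G0&G1=1&0=0 G2=G0|G1=1|0=1 -> 001
Step 2: G0=G0&G1=0&0=0 G1=G0&G1=0&0=0 G2=G0|G1=0|0=0 -> 000
Step 3: G0=G0&G1=0&0=0 G1=G0&G1=0&0=0 G2=G0|G1=0|0=0 -> 000
State from step 3 equals state from step 2 -> cycle length 1

Answer: 1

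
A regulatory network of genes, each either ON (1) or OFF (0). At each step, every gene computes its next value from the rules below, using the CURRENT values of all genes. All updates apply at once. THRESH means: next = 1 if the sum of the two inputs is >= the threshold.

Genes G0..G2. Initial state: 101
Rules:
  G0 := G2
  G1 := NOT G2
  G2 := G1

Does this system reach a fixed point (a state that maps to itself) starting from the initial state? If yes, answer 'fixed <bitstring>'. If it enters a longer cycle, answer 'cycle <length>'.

Answer: cycle 4

Derivation:
Step 0: 101
Step 1: G0=G2=1 G1=NOT G2=NOT 1=0 G2=G1=0 -> 100
Step 2: G0=G2=0 G1=NOT G2=NOT 0=1 G2=G1=0 -> 010
Step 3: G0=G2=0 G1=NOT G2=NOT 0=1 G2=G1=1 -> 011
Step 4: G0=G2=1 G1=NOT G2=NOT 1=0 G2=G1=1 -> 101
Cycle of length 4 starting at step 0 -> no fixed point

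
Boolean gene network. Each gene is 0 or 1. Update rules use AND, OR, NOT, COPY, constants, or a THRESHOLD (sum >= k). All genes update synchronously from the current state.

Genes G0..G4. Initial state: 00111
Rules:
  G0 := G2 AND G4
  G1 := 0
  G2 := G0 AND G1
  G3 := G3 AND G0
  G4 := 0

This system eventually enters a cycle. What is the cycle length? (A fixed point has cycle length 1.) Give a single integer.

Answer: 1

Derivation:
Step 0: 00111
Step 1: G0=G2&G4=1&1=1 G1=0(const) G2=G0&G1=0&0=0 G3=G3&G0=1&0=0 G4=0(const) -> 10000
Step 2: G0=G2&G4=0&0=0 G1=0(const) G2=G0&G1=1&0=0 G3=G3&G0=0&1=0 G4=0(const) -> 00000
Step 3: G0=G2&G4=0&0=0 G1=0(const) G2=G0&G1=0&0=0 G3=G3&G0=0&0=0 G4=0(const) -> 00000
State from step 3 equals state from step 2 -> cycle length 1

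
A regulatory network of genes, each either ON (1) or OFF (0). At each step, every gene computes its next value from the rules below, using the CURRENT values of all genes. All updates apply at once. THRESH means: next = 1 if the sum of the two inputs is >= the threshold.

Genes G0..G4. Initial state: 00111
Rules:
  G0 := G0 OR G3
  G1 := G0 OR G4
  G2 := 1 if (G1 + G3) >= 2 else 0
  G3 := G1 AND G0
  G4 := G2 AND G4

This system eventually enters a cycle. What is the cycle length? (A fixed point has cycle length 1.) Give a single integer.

Step 0: 00111
Step 1: G0=G0|G3=0|1=1 G1=G0|G4=0|1=1 G2=(0+1>=2)=0 G3=G1&G0=0&0=0 G4=G2&G4=1&1=1 -> 11001
Step 2: G0=G0|G3=1|0=1 G1=G0|G4=1|1=1 G2=(1+0>=2)=0 G3=G1&G0=1&1=1 G4=G2&G4=0&1=0 -> 11010
Step 3: G0=G0|G3=1|1=1 G1=G0|G4=1|0=1 G2=(1+1>=2)=1 G3=G1&G0=1&1=1 G4=G2&G4=0&0=0 -> 11110
Step 4: G0=G0|G3=1|1=1 G1=G0|G4=1|0=1 G2=(1+1>=2)=1 G3=G1&G0=1&1=1 G4=G2&G4=1&0=0 -> 11110
State from step 4 equals state from step 3 -> cycle length 1

Answer: 1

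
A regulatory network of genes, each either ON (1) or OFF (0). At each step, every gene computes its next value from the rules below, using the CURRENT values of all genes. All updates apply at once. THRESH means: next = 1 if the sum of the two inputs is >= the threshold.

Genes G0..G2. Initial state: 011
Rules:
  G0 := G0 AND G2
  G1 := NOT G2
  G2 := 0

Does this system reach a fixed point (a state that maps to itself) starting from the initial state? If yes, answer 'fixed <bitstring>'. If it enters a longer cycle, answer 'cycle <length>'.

Answer: fixed 010

Derivation:
Step 0: 011
Step 1: G0=G0&G2=0&1=0 G1=NOT G2=NOT 1=0 G2=0(const) -> 000
Step 2: G0=G0&G2=0&0=0 G1=NOT G2=NOT 0=1 G2=0(const) -> 010
Step 3: G0=G0&G2=0&0=0 G1=NOT G2=NOT 0=1 G2=0(const) -> 010
Fixed point reached at step 2: 010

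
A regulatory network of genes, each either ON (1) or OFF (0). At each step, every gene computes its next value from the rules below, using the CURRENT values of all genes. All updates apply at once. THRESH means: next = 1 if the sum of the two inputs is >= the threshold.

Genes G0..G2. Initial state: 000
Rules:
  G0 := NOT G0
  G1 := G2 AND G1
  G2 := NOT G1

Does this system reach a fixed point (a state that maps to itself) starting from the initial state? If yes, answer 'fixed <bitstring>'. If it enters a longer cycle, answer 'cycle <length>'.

Answer: cycle 2

Derivation:
Step 0: 000
Step 1: G0=NOT G0=NOT 0=1 G1=G2&G1=0&0=0 G2=NOT G1=NOT 0=1 -> 101
Step 2: G0=NOT G0=NOT 1=0 G1=G2&G1=1&0=0 G2=NOT G1=NOT 0=1 -> 001
Step 3: G0=NOT G0=NOT 0=1 G1=G2&G1=1&0=0 G2=NOT G1=NOT 0=1 -> 101
Cycle of length 2 starting at step 1 -> no fixed point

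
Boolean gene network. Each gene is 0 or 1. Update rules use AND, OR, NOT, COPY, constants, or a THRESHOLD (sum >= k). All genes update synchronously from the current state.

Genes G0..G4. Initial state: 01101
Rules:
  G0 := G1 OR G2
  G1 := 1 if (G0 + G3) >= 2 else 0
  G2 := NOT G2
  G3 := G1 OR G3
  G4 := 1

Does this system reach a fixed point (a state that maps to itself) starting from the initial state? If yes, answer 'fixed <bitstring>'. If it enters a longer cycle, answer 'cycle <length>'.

Answer: cycle 2

Derivation:
Step 0: 01101
Step 1: G0=G1|G2=1|1=1 G1=(0+0>=2)=0 G2=NOT G2=NOT 1=0 G3=G1|G3=1|0=1 G4=1(const) -> 10011
Step 2: G0=G1|G2=0|0=0 G1=(1+1>=2)=1 G2=NOT G2=NOT 0=1 G3=G1|G3=0|1=1 G4=1(const) -> 01111
Step 3: G0=G1|G2=1|1=1 G1=(0+1>=2)=0 G2=NOT G2=NOT 1=0 G3=G1|G3=1|1=1 G4=1(const) -> 10011
Cycle of length 2 starting at step 1 -> no fixed point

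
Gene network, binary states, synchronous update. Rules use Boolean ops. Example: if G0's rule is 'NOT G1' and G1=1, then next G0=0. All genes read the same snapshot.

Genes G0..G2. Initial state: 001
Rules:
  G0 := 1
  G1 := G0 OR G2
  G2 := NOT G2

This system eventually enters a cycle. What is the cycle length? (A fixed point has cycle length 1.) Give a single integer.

Step 0: 001
Step 1: G0=1(const) G1=G0|G2=0|1=1 G2=NOT G2=NOT 1=0 -> 110
Step 2: G0=1(const) G1=G0|G2=1|0=1 G2=NOT G2=NOT 0=1 -> 111
Step 3: G0=1(const) G1=G0|G2=1|1=1 G2=NOT G2=NOT 1=0 -> 110
State from step 3 equals state from step 1 -> cycle length 2

Answer: 2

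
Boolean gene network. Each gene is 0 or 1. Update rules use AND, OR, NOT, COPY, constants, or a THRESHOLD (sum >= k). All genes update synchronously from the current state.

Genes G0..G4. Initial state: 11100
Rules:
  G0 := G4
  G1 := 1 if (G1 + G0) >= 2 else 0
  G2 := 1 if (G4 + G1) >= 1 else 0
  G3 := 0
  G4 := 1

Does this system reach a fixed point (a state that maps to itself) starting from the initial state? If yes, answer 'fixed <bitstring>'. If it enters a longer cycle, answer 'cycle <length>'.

Answer: fixed 10101

Derivation:
Step 0: 11100
Step 1: G0=G4=0 G1=(1+1>=2)=1 G2=(0+1>=1)=1 G3=0(const) G4=1(const) -> 01101
Step 2: G0=G4=1 G1=(1+0>=2)=0 G2=(1+1>=1)=1 G3=0(const) G4=1(const) -> 10101
Step 3: G0=G4=1 G1=(0+1>=2)=0 G2=(1+0>=1)=1 G3=0(const) G4=1(const) -> 10101
Fixed point reached at step 2: 10101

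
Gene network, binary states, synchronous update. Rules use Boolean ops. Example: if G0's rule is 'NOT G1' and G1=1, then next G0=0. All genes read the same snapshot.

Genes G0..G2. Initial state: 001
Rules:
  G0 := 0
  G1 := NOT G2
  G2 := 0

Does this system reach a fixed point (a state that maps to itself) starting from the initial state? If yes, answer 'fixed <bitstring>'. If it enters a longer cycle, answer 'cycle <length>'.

Answer: fixed 010

Derivation:
Step 0: 001
Step 1: G0=0(const) G1=NOT G2=NOT 1=0 G2=0(const) -> 000
Step 2: G0=0(const) G1=NOT G2=NOT 0=1 G2=0(const) -> 010
Step 3: G0=0(const) G1=NOT G2=NOT 0=1 G2=0(const) -> 010
Fixed point reached at step 2: 010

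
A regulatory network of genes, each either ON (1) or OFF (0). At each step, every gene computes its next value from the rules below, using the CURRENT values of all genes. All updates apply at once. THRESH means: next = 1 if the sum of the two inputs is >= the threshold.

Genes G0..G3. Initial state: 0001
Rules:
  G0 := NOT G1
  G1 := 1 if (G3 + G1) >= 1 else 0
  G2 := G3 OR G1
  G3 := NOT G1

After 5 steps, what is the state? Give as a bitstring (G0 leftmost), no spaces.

Step 1: G0=NOT G1=NOT 0=1 G1=(1+0>=1)=1 G2=G3|G1=1|0=1 G3=NOT G1=NOT 0=1 -> 1111
Step 2: G0=NOT G1=NOT 1=0 G1=(1+1>=1)=1 G2=G3|G1=1|1=1 G3=NOT G1=NOT 1=0 -> 0110
Step 3: G0=NOT G1=NOT 1=0 G1=(0+1>=1)=1 G2=G3|G1=0|1=1 G3=NOT G1=NOT 1=0 -> 0110
Step 4: G0=NOT G1=NOT 1=0 G1=(0+1>=1)=1 G2=G3|G1=0|1=1 G3=NOT G1=NOT 1=0 -> 0110
Step 5: G0=NOT G1=NOT 1=0 G1=(0+1>=1)=1 G2=G3|G1=0|1=1 G3=NOT G1=NOT 1=0 -> 0110

0110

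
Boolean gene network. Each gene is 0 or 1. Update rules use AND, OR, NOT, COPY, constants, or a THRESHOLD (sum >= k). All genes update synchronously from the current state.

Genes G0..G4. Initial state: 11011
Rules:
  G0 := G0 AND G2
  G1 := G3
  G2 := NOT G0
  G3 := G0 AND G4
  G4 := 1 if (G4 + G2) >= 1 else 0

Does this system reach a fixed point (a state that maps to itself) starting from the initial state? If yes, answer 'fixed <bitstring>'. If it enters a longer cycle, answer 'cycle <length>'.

Step 0: 11011
Step 1: G0=G0&G2=1&0=0 G1=G3=1 G2=NOT G0=NOT 1=0 G3=G0&G4=1&1=1 G4=(1+0>=1)=1 -> 01011
Step 2: G0=G0&G2=0&0=0 G1=G3=1 G2=NOT G0=NOT 0=1 G3=G0&G4=0&1=0 G4=(1+0>=1)=1 -> 01101
Step 3: G0=G0&G2=0&1=0 G1=G3=0 G2=NOT G0=NOT 0=1 G3=G0&G4=0&1=0 G4=(1+1>=1)=1 -> 00101
Step 4: G0=G0&G2=0&1=0 G1=G3=0 G2=NOT G0=NOT 0=1 G3=G0&G4=0&1=0 G4=(1+1>=1)=1 -> 00101
Fixed point reached at step 3: 00101

Answer: fixed 00101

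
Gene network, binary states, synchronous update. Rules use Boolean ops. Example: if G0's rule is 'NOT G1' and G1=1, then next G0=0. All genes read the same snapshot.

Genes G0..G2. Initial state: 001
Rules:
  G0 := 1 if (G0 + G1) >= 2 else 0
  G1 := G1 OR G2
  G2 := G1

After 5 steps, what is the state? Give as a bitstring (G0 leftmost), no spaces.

Step 1: G0=(0+0>=2)=0 G1=G1|G2=0|1=1 G2=G1=0 -> 010
Step 2: G0=(0+1>=2)=0 G1=G1|G2=1|0=1 G2=G1=1 -> 011
Step 3: G0=(0+1>=2)=0 G1=G1|G2=1|1=1 G2=G1=1 -> 011
Step 4: G0=(0+1>=2)=0 G1=G1|G2=1|1=1 G2=G1=1 -> 011
Step 5: G0=(0+1>=2)=0 G1=G1|G2=1|1=1 G2=G1=1 -> 011

011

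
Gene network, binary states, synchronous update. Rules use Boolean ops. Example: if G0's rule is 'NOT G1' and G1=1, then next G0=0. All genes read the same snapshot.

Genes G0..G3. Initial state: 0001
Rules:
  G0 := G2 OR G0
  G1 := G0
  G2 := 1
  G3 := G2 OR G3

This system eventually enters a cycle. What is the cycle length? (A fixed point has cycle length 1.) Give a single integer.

Step 0: 0001
Step 1: G0=G2|G0=0|0=0 G1=G0=0 G2=1(const) G3=G2|G3=0|1=1 -> 0011
Step 2: G0=G2|G0=1|0=1 G1=G0=0 G2=1(const) G3=G2|G3=1|1=1 -> 1011
Step 3: G0=G2|G0=1|1=1 G1=G0=1 G2=1(const) G3=G2|G3=1|1=1 -> 1111
Step 4: G0=G2|G0=1|1=1 G1=G0=1 G2=1(const) G3=G2|G3=1|1=1 -> 1111
State from step 4 equals state from step 3 -> cycle length 1

Answer: 1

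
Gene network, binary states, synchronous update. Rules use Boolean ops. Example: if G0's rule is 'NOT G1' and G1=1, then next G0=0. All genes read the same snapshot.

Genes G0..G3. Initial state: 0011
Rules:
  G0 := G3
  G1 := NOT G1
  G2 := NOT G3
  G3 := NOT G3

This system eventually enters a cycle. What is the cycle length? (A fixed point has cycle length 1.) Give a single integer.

Answer: 2

Derivation:
Step 0: 0011
Step 1: G0=G3=1 G1=NOT G1=NOT 0=1 G2=NOT G3=NOT 1=0 G3=NOT G3=NOT 1=0 -> 1100
Step 2: G0=G3=0 G1=NOT G1=NOT 1=0 G2=NOT G3=NOT 0=1 G3=NOT G3=NOT 0=1 -> 0011
State from step 2 equals state from step 0 -> cycle length 2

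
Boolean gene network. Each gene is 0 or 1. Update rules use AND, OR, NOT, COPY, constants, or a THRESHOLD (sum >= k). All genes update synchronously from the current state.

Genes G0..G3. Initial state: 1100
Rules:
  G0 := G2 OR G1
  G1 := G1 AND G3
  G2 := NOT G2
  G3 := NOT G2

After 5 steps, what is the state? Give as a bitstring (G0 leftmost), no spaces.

Step 1: G0=G2|G1=0|1=1 G1=G1&G3=1&0=0 G2=NOT G2=NOT 0=1 G3=NOT G2=NOT 0=1 -> 1011
Step 2: G0=G2|G1=1|0=1 G1=G1&G3=0&1=0 G2=NOT G2=NOT 1=0 G3=NOT G2=NOT 1=0 -> 1000
Step 3: G0=G2|G1=0|0=0 G1=G1&G3=0&0=0 G2=NOT G2=NOT 0=1 G3=NOT G2=NOT 0=1 -> 0011
Step 4: G0=G2|G1=1|0=1 G1=G1&G3=0&1=0 G2=NOT G2=NOT 1=0 G3=NOT G2=NOT 1=0 -> 1000
Step 5: G0=G2|G1=0|0=0 G1=G1&G3=0&0=0 G2=NOT G2=NOT 0=1 G3=NOT G2=NOT 0=1 -> 0011

0011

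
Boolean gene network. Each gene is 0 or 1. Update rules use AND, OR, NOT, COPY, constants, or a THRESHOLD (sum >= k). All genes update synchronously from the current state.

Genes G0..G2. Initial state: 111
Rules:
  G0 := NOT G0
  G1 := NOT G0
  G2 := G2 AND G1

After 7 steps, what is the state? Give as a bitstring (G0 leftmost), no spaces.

Step 1: G0=NOT G0=NOT 1=0 G1=NOT G0=NOT 1=0 G2=G2&G1=1&1=1 -> 001
Step 2: G0=NOT G0=NOT 0=1 G1=NOT G0=NOT 0=1 G2=G2&G1=1&0=0 -> 110
Step 3: G0=NOT G0=NOT 1=0 G1=NOT G0=NOT 1=0 G2=G2&G1=0&1=0 -> 000
Step 4: G0=NOT G0=NOT 0=1 G1=NOT G0=NOT 0=1 G2=G2&G1=0&0=0 -> 110
Step 5: G0=NOT G0=NOT 1=0 G1=NOT G0=NOT 1=0 G2=G2&G1=0&1=0 -> 000
Step 6: G0=NOT G0=NOT 0=1 G1=NOT G0=NOT 0=1 G2=G2&G1=0&0=0 -> 110
Step 7: G0=NOT G0=NOT 1=0 G1=NOT G0=NOT 1=0 G2=G2&G1=0&1=0 -> 000

000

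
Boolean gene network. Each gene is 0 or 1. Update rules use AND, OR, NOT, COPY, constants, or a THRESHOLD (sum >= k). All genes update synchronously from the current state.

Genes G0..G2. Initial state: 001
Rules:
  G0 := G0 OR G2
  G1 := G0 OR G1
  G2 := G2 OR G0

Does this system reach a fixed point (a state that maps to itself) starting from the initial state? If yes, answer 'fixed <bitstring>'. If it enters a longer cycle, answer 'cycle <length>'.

Step 0: 001
Step 1: G0=G0|G2=0|1=1 G1=G0|G1=0|0=0 G2=G2|G0=1|0=1 -> 101
Step 2: G0=G0|G2=1|1=1 G1=G0|G1=1|0=1 G2=G2|G0=1|1=1 -> 111
Step 3: G0=G0|G2=1|1=1 G1=G0|G1=1|1=1 G2=G2|G0=1|1=1 -> 111
Fixed point reached at step 2: 111

Answer: fixed 111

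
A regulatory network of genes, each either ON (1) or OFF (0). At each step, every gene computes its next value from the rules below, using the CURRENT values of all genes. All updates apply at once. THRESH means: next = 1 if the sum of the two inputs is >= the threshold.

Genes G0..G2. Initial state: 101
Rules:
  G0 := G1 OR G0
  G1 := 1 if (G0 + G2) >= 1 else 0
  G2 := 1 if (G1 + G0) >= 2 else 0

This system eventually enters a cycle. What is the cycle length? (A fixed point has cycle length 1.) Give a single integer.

Step 0: 101
Step 1: G0=G1|G0=0|1=1 G1=(1+1>=1)=1 G2=(0+1>=2)=0 -> 110
Step 2: G0=G1|G0=1|1=1 G1=(1+0>=1)=1 G2=(1+1>=2)=1 -> 111
Step 3: G0=G1|G0=1|1=1 G1=(1+1>=1)=1 G2=(1+1>=2)=1 -> 111
State from step 3 equals state from step 2 -> cycle length 1

Answer: 1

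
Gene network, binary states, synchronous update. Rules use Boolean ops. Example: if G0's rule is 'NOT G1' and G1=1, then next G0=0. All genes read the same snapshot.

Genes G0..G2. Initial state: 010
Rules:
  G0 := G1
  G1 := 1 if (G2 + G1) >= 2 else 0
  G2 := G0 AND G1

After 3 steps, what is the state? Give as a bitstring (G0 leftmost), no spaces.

Step 1: G0=G1=1 G1=(0+1>=2)=0 G2=G0&G1=0&1=0 -> 100
Step 2: G0=G1=0 G1=(0+0>=2)=0 G2=G0&G1=1&0=0 -> 000
Step 3: G0=G1=0 G1=(0+0>=2)=0 G2=G0&G1=0&0=0 -> 000

000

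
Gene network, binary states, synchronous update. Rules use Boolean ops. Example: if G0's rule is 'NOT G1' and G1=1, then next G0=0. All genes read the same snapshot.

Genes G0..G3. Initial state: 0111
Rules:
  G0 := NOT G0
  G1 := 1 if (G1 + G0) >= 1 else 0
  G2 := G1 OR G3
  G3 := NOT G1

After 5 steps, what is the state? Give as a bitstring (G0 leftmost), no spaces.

Step 1: G0=NOT G0=NOT 0=1 G1=(1+0>=1)=1 G2=G1|G3=1|1=1 G3=NOT G1=NOT 1=0 -> 1110
Step 2: G0=NOT G0=NOT 1=0 G1=(1+1>=1)=1 G2=G1|G3=1|0=1 G3=NOT G1=NOT 1=0 -> 0110
Step 3: G0=NOT G0=NOT 0=1 G1=(1+0>=1)=1 G2=G1|G3=1|0=1 G3=NOT G1=NOT 1=0 -> 1110
Step 4: G0=NOT G0=NOT 1=0 G1=(1+1>=1)=1 G2=G1|G3=1|0=1 G3=NOT G1=NOT 1=0 -> 0110
Step 5: G0=NOT G0=NOT 0=1 G1=(1+0>=1)=1 G2=G1|G3=1|0=1 G3=NOT G1=NOT 1=0 -> 1110

1110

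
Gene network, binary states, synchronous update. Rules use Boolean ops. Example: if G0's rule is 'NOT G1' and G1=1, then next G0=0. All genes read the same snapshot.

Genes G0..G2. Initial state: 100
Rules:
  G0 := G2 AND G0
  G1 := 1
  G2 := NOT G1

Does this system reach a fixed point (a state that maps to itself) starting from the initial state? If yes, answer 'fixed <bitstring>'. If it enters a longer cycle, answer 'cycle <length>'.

Step 0: 100
Step 1: G0=G2&G0=0&1=0 G1=1(const) G2=NOT G1=NOT 0=1 -> 011
Step 2: G0=G2&G0=1&0=0 G1=1(const) G2=NOT G1=NOT 1=0 -> 010
Step 3: G0=G2&G0=0&0=0 G1=1(const) G2=NOT G1=NOT 1=0 -> 010
Fixed point reached at step 2: 010

Answer: fixed 010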